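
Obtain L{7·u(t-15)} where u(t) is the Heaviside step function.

L{u(t-a)} = e^(-as)/s. Here a=15, so L{u(t-15)} = e^(-15s)/s, and L{7·u(t-15)} = 7·e^(-15s)/s

Final answer: 7·e^(-15s)/s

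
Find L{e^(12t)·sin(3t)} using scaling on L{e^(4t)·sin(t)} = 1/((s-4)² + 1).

Scaling with a=3: L{e^(12t)·sin(3t)} = (1/3) · 1/((s/3-4)² + 1). Simplifying: 3/((s-12)² + 9)

Final answer: 3/((s-12)² + 9)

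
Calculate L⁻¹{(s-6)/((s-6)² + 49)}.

Using frequency shift: L⁻¹{(s-a)/((s-a)² + b²)} = e^(at)cos(bt). Here a=6, b=7

Final answer: e^(6t)·cos(7t)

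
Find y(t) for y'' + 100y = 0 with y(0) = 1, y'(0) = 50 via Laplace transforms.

L{y''} + 100L{y} = 0. s²Y - s - 50 + 100Y = 0. Y(s² + 100) = s + 50. Y = (s + 50)/(s² + 100). Inverting: y(t) = cos(10t) + 5sin(10t)

Final answer: y(t) = cos(10t) + 5sin(10t)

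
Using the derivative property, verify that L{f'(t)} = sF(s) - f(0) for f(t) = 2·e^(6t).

f'(t) = 12e^(6t). Direct: L{f'(t)} = 12/(s-6). Property: s·2/(s-6) - 2 = (2s - 2(s-6))/(s-6) = 12/(s-6). ✓

Final answer: 12/(s-6)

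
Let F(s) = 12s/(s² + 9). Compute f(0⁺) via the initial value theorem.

f(0⁺) = lim_{s→∞} s·12s/(s² + 9) = lim_{s→∞} 12s²/(s² + 9) = 12

Final answer: 12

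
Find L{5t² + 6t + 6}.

L{5t² + 6t + 6} = 5·2/s³ + 6/s² + 6/s = 10/s³ + 6/s² + 6/s

Final answer: 10/s³ + 6/s² + 6/s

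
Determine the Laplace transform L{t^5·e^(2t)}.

L{t^n·e^(at)} = n!/(s-a)^(n+1), so L{t^5·e^(2t)} = 120/(s-2)^6

Final answer: 120/(s-2)^6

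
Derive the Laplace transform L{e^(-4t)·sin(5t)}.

L{e^(at)·sin(ωt)} = ω/((s-a)² + ω²), so L{e^(-4t)·sin(5t)} = 5/((s+4)² + 25)

Final answer: 5/((s+4)² + 25)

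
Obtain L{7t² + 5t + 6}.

L{7t² + 5t + 6} = 7·2/s³ + 5/s² + 6/s = 14/s³ + 5/s² + 6/s

Final answer: 14/s³ + 5/s² + 6/s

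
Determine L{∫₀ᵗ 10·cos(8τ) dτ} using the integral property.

L{∫₀ᵗ f(τ)dτ} = F(s)/s with F(s) = 10s/(s² + 64), so the result is (10s/(s² + 64))/s = 10/(s² + 64)

Final answer: 10/(s² + 64)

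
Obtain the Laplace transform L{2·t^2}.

L{t^n} = n!/s^(n+1), so L{t^2} = 2/s^3. Then L{2·t^2} = 2·2/s^3 = 4/s^3

Final answer: 4/s^3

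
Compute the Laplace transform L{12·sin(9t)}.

L{sin(ωt)} = ω/(s² + ω²), so L{sin(9t)} = 9/(s² + 81). Then L{12·sin(9t)} = 12·9/(s² + 81) = 108/(s² + 81)

Final answer: 108/(s² + 81)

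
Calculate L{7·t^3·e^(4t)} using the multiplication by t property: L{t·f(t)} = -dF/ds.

Using L{t^n·e^(at)} = n!/(s-a)^(n+1), L{t^3·e^(4t)} = 6/(s-4)^4, so L{7·t^3·e^(4t)} = 7·6/(s-4)^4 = 42/(s-4)^4

Final answer: 42/(s-4)^4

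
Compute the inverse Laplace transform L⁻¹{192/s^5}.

L⁻¹{n!/s^(n+1)} = t^n with n=4. So L⁻¹{24/s^5} = t^4, and L⁻¹{192/s^5} = (192/24)·t^4 = 8·t^4

Final answer: 8·t^4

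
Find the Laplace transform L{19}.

L{19} = 19 · L{1} = 19/s

Final answer: 19/s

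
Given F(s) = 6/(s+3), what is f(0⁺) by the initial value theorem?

f(0⁺) = lim_{s→∞} s·6/(s+3) = lim_{s→∞} 6s/(s+3) = 6

Final answer: 6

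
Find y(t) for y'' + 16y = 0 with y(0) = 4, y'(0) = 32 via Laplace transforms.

L{y''} + 16L{y} = 0. s²Y - 4s - 32 + 16Y = 0. Y(s² + 16) = 4s + 32. Y = (4s + 32)/(s² + 16). Inverting: y(t) = 4cos(4t) + 8sin(4t)

Final answer: y(t) = 4cos(4t) + 8sin(4t)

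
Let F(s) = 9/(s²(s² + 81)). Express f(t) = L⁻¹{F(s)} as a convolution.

9/(s²(s² + 81)) = (1/s²)·(9/(s² + 81)) = L{t}·L{sin(9t)}. So f(t) = t*(sin(9t)) = ∫₀ᵗ τ·sin(9(t-τ)) dτ

Final answer: ∫₀ᵗ τ·sin(9(t-τ)) dτ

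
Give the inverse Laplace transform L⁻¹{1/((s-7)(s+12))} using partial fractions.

Decompose: A/(s-7) + B/(s+12). A = 1/19, B = -1/19. f(t) = (e^(7t) - e^(-12t))/19

Final answer: (e^(7t) - e^(-12t))/19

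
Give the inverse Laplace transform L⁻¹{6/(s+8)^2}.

L⁻¹{n!/(s-a)^(n+1)} = t^n·e^(at) with n=1, a=-8. So L⁻¹{1/(s+8)^2} = t·e^(-8t), and L⁻¹{6/(s+8)^2} = (6/1)·t·e^(-8t) = 6·t·e^(-8t)

Final answer: 6·t·e^(-8t)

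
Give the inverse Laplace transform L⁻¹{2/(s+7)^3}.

L⁻¹{n!/(s-a)^(n+1)} = t^n·e^(at), so L⁻¹{2/(s+7)^3} = t^2·e^(-7t)

Final answer: t^2·e^(-7t)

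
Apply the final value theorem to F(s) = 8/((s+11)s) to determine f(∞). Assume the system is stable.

f(∞) = lim_{s→0} sF(s) = lim_{s→0} 8/(s+11) = 8/11

Final answer: 8/11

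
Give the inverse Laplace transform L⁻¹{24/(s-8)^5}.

L⁻¹{n!/(s-a)^(n+1)} = t^n·e^(at), so L⁻¹{24/(s-8)^5} = t^4·e^(8t)

Final answer: t^4·e^(8t)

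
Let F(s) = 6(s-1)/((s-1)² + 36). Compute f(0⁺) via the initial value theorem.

f(0⁺) = lim_{s→∞} sF(s) = lim_{s→∞} 6s(s-1)/((s-1)² + 36) = 6

Final answer: 6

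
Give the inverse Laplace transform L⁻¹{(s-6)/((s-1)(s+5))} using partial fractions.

Using partial fractions, f(t) = (-5e^t + 11e^(-5t))/6

Final answer: (-5e^t + 11e^(-5t))/6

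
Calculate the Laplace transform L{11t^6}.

L{11t^6} = 11 · L{t^6} = 11 · 720/s^7 = 7920/s^7

Final answer: 7920/s^7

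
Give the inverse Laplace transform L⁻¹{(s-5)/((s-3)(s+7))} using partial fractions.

Using partial fractions, f(t) = (-2e^(3t) + 12e^(-7t))/10

Final answer: (-2e^(3t) + 12e^(-7t))/10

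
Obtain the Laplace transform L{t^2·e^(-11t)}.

L{t^n·e^(at)} = n!/(s-a)^(n+1), so L{t^2·e^(-11t)} = 2/(s+11)^3

Final answer: 2/(s+11)^3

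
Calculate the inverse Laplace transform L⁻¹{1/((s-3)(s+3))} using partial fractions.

Decompose: A/(s-3) + B/(s+3). A = 1/6, B = -1/6. f(t) = (e^(3t) - e^(-3t))/6

Final answer: (e^(3t) - e^(-3t))/6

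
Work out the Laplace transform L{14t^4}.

L{14t^4} = 14 · L{t^4} = 14 · 24/s^5 = 336/s^5

Final answer: 336/s^5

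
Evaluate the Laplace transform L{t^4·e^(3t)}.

L{t^n·e^(at)} = n!/(s-a)^(n+1), so L{t^4·e^(3t)} = 24/(s-3)^5

Final answer: 24/(s-3)^5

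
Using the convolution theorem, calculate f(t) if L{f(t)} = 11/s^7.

11/s^7 = (11/s)·(1/s^6) = L{11}·L{t^5/120}. By convolution, f(t) = 11*t^5/120 = ∫₀ᵗ 11·τ^5/120 dτ = 11·t^6/720

Final answer: 11·t^6/720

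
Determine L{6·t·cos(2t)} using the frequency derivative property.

L{cos(2t)} = s/(s² + 4). Derivative: d/ds[s/(s² + 4)] = [(s² + 4) - s·2s]/(s² + 4)² = (4 - s²)/(s² + 4)². So L{t·cos(2t)} = -F'(s) = (s² - 4)/(s² + 4)². Then L{6·t·cos(2t)} = 6·(s² - 4)/(s² + 4)²

Final answer: 6·(s² - 4)/(s² + 4)²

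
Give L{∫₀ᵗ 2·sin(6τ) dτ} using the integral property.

L{∫₀ᵗ f(τ)dτ} = F(s)/s with F(s) = 12/(s² + 36), so the result is (12/(s² + 36))/s = 12/(s(s² + 36))

Final answer: 12/(s(s² + 36))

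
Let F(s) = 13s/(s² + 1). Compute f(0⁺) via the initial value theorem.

f(0⁺) = lim_{s→∞} s·13s/(s² + 1) = lim_{s→∞} 13s²/(s² + 1) = 13

Final answer: 13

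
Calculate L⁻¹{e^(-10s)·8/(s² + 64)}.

L⁻¹{8/(s² + 64)} = sin(8t). By the time shift theorem, L⁻¹{e^(-as)F(s)} = u(t-a)f(t-a) with a=10, so L⁻¹{e^(-10s)·8/(s² + 64)} = u(t-10)·sin(8(t-10))

Final answer: u(t-10)·sin(8(t-10))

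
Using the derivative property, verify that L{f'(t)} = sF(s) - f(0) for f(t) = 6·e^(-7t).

f'(t) = -42e^(-7t). Direct: L{f'(t)} = -42/(s+7). Property: s·6/(s+7) - 6 = (6s - 6(s+7))/(s+7) = -42/(s+7). ✓

Final answer: -42/(s+7)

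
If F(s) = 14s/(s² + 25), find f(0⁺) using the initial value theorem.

f(0⁺) = lim_{s→∞} s·14s/(s² + 25) = lim_{s→∞} 14s²/(s² + 25) = 14

Final answer: 14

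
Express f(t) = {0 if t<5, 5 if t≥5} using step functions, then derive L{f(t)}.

f(t) = 5·u(t-5). L{u(t-5)} = e^(-5s)/s, so L{f(t)} = 5·e^(-5s)/s

Final answer: 5·e^(-5s)/s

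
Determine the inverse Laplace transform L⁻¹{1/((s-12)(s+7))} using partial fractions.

Decompose: A/(s-12) + B/(s+7). A = 1/19, B = -1/19. f(t) = (e^(12t) - e^(-7t))/19

Final answer: (e^(12t) - e^(-7t))/19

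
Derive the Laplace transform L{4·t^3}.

L{t^n} = n!/s^(n+1), so L{t^3} = 6/s^4. Then L{4·t^3} = 4·6/s^4 = 24/s^4

Final answer: 24/s^4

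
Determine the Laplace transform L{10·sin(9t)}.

L{sin(ωt)} = ω/(s² + ω²), so L{sin(9t)} = 9/(s² + 81). Then L{10·sin(9t)} = 10·9/(s² + 81) = 90/(s² + 81)

Final answer: 90/(s² + 81)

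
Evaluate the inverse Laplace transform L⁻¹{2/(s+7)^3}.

L⁻¹{n!/(s-a)^(n+1)} = t^n·e^(at), so L⁻¹{2/(s+7)^3} = t^2·e^(-7t)

Final answer: t^2·e^(-7t)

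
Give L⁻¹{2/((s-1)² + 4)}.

Form: b/((s-a)² + b²) → e^(at)sin(bt). With a=1, b=2

Final answer: e^t·sin(2t)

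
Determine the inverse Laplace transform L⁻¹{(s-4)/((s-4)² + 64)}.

Using frequency shift, L⁻¹{(s-4)/((s-4)² + 64)} = e^(4t)·cos(8t)

Final answer: e^(4t)·cos(8t)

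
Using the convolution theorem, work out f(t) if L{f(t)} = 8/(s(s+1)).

8/(s(s+1)) = (8/s)·(1/(s+1)) = L{8}·L{e^(-t)}. By convolution, f(t) = 8*e^(-t) = ∫₀ᵗ 8·e^(-τ) dτ = 8·(1 - e^(-t))/1

Final answer: 8·(1 - e^(-t))/1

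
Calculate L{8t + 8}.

L{8t + 8} = 8·L{t} + 8·L{1} = 8/s² + 8/s

Final answer: 8/s² + 8/s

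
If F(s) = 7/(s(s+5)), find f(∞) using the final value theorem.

f(∞) = lim_{s→0} s·7/(s(s+5)) = lim_{s→0} 7/(s+5) = 7/5 = 7/5

Final answer: 7/5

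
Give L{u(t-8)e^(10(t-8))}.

u(t-a)f(t-a) with f(t)=e^(10t). L{e^(10t)} = 1/(s-10). By time shift: e^(-8s)/(s-10)

Final answer: e^(-8s)/(s-10)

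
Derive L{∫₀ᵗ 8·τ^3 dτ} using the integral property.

L{∫₀ᵗ f(τ)dτ} = F(s)/s with f(t) = 8t^3. F(s) = 48/s^4, so L{∫₀ᵗ 8·τ^3 dτ} = (48/s^4)/s = 48/s^5. (Check: ∫₀ᵗ 8·τ^3 dτ = 8t^4/4.)

Final answer: 48/s^5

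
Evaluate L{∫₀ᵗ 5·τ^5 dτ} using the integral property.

L{∫₀ᵗ f(τ)dτ} = F(s)/s with f(t) = 5t^5. F(s) = 600/s^6, so L{∫₀ᵗ 5·τ^5 dτ} = (600/s^6)/s = 600/s^7. (Check: ∫₀ᵗ 5·τ^5 dτ = 5t^6/6.)

Final answer: 600/s^7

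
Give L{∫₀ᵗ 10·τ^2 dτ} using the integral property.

L{∫₀ᵗ f(τ)dτ} = F(s)/s with f(t) = 10t^2. F(s) = 20/s^3, so L{∫₀ᵗ 10·τ^2 dτ} = (20/s^3)/s = 20/s^4. (Check: ∫₀ᵗ 10·τ^2 dτ = 10t^3/3.)

Final answer: 20/s^4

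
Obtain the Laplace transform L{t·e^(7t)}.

L{t^n·e^(at)} = n!/(s-a)^(n+1), so L{t·e^(7t)} = 1/(s-7)^2

Final answer: 1/(s-7)^2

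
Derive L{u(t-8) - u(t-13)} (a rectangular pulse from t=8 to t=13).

L{u(t-a)} = e^(-as)/s. L{u(t-8) - u(t-13)} = (e^(-8s) - e^(-13s))/s

Final answer: (e^(-8s) - e^(-13s))/s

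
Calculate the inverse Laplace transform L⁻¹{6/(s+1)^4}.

L⁻¹{n!/(s-a)^(n+1)} = t^n·e^(at) with n=3, a=-1. So L⁻¹{6/(s+1)^4} = t^3·e^(-t)

Final answer: t^3·e^(-t)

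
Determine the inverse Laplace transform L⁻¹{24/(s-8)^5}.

L⁻¹{n!/(s-a)^(n+1)} = t^n·e^(at), so L⁻¹{24/(s-8)^5} = t^4·e^(8t)

Final answer: t^4·e^(8t)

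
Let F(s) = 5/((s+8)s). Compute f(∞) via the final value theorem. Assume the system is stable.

f(∞) = lim_{s→0} sF(s) = lim_{s→0} 5/(s+8) = 5/8

Final answer: 5/8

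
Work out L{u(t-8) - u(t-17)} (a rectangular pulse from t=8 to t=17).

L{u(t-a)} = e^(-as)/s. L{u(t-8) - u(t-17)} = (e^(-8s) - e^(-17s))/s

Final answer: (e^(-8s) - e^(-17s))/s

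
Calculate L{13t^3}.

L{t^n} = n!/s^(n+1). So L{13t^3} = 13·3!/s^4 = 78/s^4

Final answer: 78/s^4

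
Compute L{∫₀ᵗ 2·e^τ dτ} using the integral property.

L{∫₀ᵗ f(τ)dτ} = F(s)/s with F(s) = 2/(s-1), so L{∫₀ᵗ 2·e^τ dτ} = 2/(s(s-1))

Final answer: 2/(s(s-1))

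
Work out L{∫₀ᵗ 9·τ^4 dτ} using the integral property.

L{∫₀ᵗ f(τ)dτ} = F(s)/s with f(t) = 9t^4. F(s) = 216/s^5, so L{∫₀ᵗ 9·τ^4 dτ} = (216/s^5)/s = 216/s^6. (Check: ∫₀ᵗ 9·τ^4 dτ = 9t^5/5.)

Final answer: 216/s^6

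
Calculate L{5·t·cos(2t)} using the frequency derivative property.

L{cos(2t)} = s/(s² + 4). Derivative: d/ds[s/(s² + 4)] = [(s² + 4) - s·2s]/(s² + 4)² = (4 - s²)/(s² + 4)². So L{t·cos(2t)} = -F'(s) = (s² - 4)/(s² + 4)². Then L{5·t·cos(2t)} = 5·(s² - 4)/(s² + 4)²

Final answer: 5·(s² - 4)/(s² + 4)²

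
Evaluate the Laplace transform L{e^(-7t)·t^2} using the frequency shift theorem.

L{e^(at)·t^n} = n!/(s-a)^(n+1), so L{e^(-7t)·t^2} = 2/(s+7)^3

Final answer: 2/(s+7)^3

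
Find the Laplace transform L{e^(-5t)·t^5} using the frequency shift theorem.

L{e^(at)·t^n} = n!/(s-a)^(n+1), so L{e^(-5t)·t^5} = 120/(s+5)^6

Final answer: 120/(s+5)^6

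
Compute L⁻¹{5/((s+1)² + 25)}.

Form: b/((s-a)² + b²) → e^(at)sin(bt). With a=-1, b=5

Final answer: e^(-t)·sin(5t)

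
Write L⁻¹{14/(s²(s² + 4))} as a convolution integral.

14/(s²(s² + 4)) = (1/s²)·(14/(s² + 4)) = L{t}·L{7·sin(2t)}. So f(t) = t*(7·sin(2t)) = ∫₀ᵗ 7τ·sin(2(t-τ)) dτ

Final answer: ∫₀ᵗ 7τ·sin(2(t-τ)) dτ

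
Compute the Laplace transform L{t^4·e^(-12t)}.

L{t^n·e^(at)} = n!/(s-a)^(n+1), so L{t^4·e^(-12t)} = 24/(s+12)^5

Final answer: 24/(s+12)^5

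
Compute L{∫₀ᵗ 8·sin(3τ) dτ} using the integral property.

L{∫₀ᵗ f(τ)dτ} = F(s)/s with F(s) = 24/(s² + 9), so the result is (24/(s² + 9))/s = 24/(s(s² + 9))

Final answer: 24/(s(s² + 9))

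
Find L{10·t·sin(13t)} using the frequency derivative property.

L{sin(13t)} = 13/(s² + 169). By L{t·f(t)} = -F'(s): -d/ds[13/(s² + 169)] = -(13)·(-2s)/(s² + 169)² = 26s/(s² + 169)². Then L{10·t·sin(13t)} = 10·26s/(s² + 169)² = 260s/(s² + 169)²

Final answer: 260s/(s² + 169)²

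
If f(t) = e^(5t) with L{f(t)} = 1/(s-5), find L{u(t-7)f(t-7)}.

Time shift theorem: L{u(t-a)f(t-a)} = e^(-as)F(s). Here a=7, F(s) = 1/(s-5), so L{u(t-7)f(t-7)} = e^(-7s)·1/(s-5)

Final answer: e^(-7s)·1/(s-5)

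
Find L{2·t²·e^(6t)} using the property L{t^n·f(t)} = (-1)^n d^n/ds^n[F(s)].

L{e^(6t)} = 1/(s-6). d/ds[1/(s-6)] = -1/(s-6)². d²/ds²[1/(s-6)] = 2/(s-6)³. So L{t²·e^(6t)} = (-1)² · 2/(s-6)³ = 2/(s-6)³. Then L{2·t²·e^(6t)} = 2·2/(s-6)³ = 4/(s-6)³

Final answer: 4/(s-6)³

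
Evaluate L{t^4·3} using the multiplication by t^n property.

L{3} = 3/s. d^1/ds^1[1/s] = -1/s². d^2/ds^2[1/s] = 2/s^3. d^3/ds^3[1/s] = -6/s^4. d^4/ds^4[1/s] = 24/s^5. So L{t^4} = (-1)^{4}·24/s^5 = 24/s^5. Then L{t^4·3} = 3·24/s^5 = 72/s^5

Final answer: 72/s^5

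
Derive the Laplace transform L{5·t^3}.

L{t^n} = n!/s^(n+1), so L{t^3} = 6/s^4. Then L{5·t^3} = 5·6/s^4 = 30/s^4

Final answer: 30/s^4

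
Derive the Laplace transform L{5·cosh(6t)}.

L{cosh(ωt)} = s/(s² - ω²), so L{cosh(6t)} = s/(s² - 36). Then L{5·cosh(6t)} = 5·s/(s² - 36) = 5s/(s² - 36)

Final answer: 5s/(s² - 36)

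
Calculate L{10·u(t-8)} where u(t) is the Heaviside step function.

L{u(t-a)} = e^(-as)/s. Here a=8, so L{u(t-8)} = e^(-8s)/s, and L{10·u(t-8)} = 10·e^(-8s)/s

Final answer: 10·e^(-8s)/s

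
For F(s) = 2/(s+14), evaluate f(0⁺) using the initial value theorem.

f(0⁺) = lim_{s→∞} s·2/(s+14) = lim_{s→∞} 2s/(s+14) = 2

Final answer: 2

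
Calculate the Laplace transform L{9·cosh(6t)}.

L{cosh(ωt)} = s/(s² - ω²), so L{cosh(6t)} = s/(s² - 36). Then L{9·cosh(6t)} = 9·s/(s² - 36) = 9s/(s² - 36)

Final answer: 9s/(s² - 36)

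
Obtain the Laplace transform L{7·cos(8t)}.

L{cos(ωt)} = s/(s² + ω²), so L{cos(8t)} = s/(s² + 64). Then L{7·cos(8t)} = 7·s/(s² + 64) = 7s/(s² + 64)

Final answer: 7s/(s² + 64)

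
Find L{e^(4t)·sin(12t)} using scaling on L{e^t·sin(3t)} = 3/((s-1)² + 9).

Scaling with a=4: L{e^(4t)·sin(12t)} = (1/4) · 3/((s/4-1)² + 9). Simplifying: 12/((s-4)² + 144)

Final answer: 12/((s-4)² + 144)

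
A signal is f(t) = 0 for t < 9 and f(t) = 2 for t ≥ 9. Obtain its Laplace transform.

f(t) = 2·u(t-9). L{u(t-9)} = e^(-9s)/s, so L{f(t)} = 2·e^(-9s)/s

Final answer: 2·e^(-9s)/s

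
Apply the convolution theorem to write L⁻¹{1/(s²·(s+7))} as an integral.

1/(s²·(s+7)) = (1/s^2)·(1/(s+7)) = L{t}·L{e^(-7t)}. So f(t) = t*e^(-7t) = ∫₀ᵗ τ·e^(-7(t-τ)) dτ

Final answer: ∫₀ᵗ τ·e^(-7(t-τ)) dτ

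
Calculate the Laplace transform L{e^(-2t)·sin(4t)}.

L{e^(at)·sin(ωt)} = ω/((s-a)² + ω²), so L{e^(-2t)·sin(4t)} = 4/((s+2)² + 16)

Final answer: 4/((s+2)² + 16)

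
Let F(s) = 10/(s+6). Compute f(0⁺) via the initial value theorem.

f(0⁺) = lim_{s→∞} s·10/(s+6) = lim_{s→∞} 10s/(s+6) = 10

Final answer: 10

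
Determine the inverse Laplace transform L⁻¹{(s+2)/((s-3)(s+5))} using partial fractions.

Using partial fractions, f(t) = (5e^(3t) + 3e^(-5t))/8

Final answer: (5e^(3t) + 3e^(-5t))/8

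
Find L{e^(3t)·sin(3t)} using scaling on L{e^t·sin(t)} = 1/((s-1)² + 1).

Scaling with a=3: L{e^(3t)·sin(3t)} = (1/3) · 1/((s/3-1)² + 1). Simplifying: 3/((s-3)² + 9)

Final answer: 3/((s-3)² + 9)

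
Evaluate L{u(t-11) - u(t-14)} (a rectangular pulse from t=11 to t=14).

L{u(t-a)} = e^(-as)/s. L{u(t-11) - u(t-14)} = (e^(-11s) - e^(-14s))/s

Final answer: (e^(-11s) - e^(-14s))/s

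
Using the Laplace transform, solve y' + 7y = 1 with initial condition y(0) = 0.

sY + 7Y = 1/s. Y = 1/(s(s+7)). Partial fractions: Y = 1/7/s - 1/7/(s+7)

Final answer: y(t) = 1/7(1 - e^(-7t))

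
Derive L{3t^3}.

L{t^n} = n!/s^(n+1). So L{3t^3} = 3·3!/s^4 = 18/s^4

Final answer: 18/s^4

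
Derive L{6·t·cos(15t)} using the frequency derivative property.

L{cos(15t)} = s/(s² + 225). Derivative: d/ds[s/(s² + 225)] = [(s² + 225) - s·2s]/(s² + 225)² = (225 - s²)/(s² + 225)². So L{t·cos(15t)} = -F'(s) = (s² - 225)/(s² + 225)². Then L{6·t·cos(15t)} = 6·(s² - 225)/(s² + 225)²

Final answer: 6·(s² - 225)/(s² + 225)²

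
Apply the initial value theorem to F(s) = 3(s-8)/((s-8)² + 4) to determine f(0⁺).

f(0⁺) = lim_{s→∞} sF(s) = lim_{s→∞} 3s(s-8)/((s-8)² + 4) = 3

Final answer: 3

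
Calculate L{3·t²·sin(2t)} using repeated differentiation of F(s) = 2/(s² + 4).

F(s) = 2/(s² + 4). F'(s) = -4s/(s² + 4)². F''(s) = -4(4 - 3s²)/(s² + 4)³ = (12s² - 16)/(s² + 4)³. So L{t²·sin(2t)} = (-1)² F''(s) = (12s² - 16)/(s² + 4)³. Then L{3·t²·sin(2t)} = 3·(12s² - 16)/(s² + 4)³ = (36s² - 48)/(s² + 4)³

Final answer: (36s² - 48)/(s² + 4)³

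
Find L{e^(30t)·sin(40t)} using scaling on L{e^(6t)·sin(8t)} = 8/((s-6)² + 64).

Scaling with a=5: L{e^(30t)·sin(40t)} = (1/5) · 8/((s/5-6)² + 64). Simplifying: 40/((s-30)² + 1600)

Final answer: 40/((s-30)² + 1600)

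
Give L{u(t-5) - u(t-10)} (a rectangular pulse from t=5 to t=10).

L{u(t-a)} = e^(-as)/s. L{u(t-5) - u(t-10)} = (e^(-5s) - e^(-10s))/s

Final answer: (e^(-5s) - e^(-10s))/s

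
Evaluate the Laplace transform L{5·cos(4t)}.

L{cos(ωt)} = s/(s² + ω²), so L{cos(4t)} = s/(s² + 16). Then L{5·cos(4t)} = 5·s/(s² + 16) = 5s/(s² + 16)

Final answer: 5s/(s² + 16)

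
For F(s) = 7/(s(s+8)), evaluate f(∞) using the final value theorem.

f(∞) = lim_{s→0} s·7/(s(s+8)) = lim_{s→0} 7/(s+8) = 7/8 = 7/8

Final answer: 7/8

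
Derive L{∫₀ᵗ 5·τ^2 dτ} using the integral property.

L{∫₀ᵗ f(τ)dτ} = F(s)/s with f(t) = 5t^2. F(s) = 10/s^3, so L{∫₀ᵗ 5·τ^2 dτ} = (10/s^3)/s = 10/s^4. (Check: ∫₀ᵗ 5·τ^2 dτ = 5t^3/3.)

Final answer: 10/s^4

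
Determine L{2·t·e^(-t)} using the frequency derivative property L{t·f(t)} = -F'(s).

L{e^(-t)} = 1/(s+1). By frequency derivative: L{t·e^(-t)} = -d/ds[1/(s+1)] = -(-1)/(s+1)² = 1/(s+1)². Then L{2·t·e^(-t)} = 2·1/(s+1)² = 2/(s+1)²

Final answer: 2/(s+1)²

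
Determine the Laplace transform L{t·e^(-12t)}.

L{t^n·e^(at)} = n!/(s-a)^(n+1), so L{t·e^(-12t)} = 1/(s+12)^2

Final answer: 1/(s+12)^2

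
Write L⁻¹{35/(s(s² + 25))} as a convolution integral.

35/(s(s² + 25)) = (1/s)·(35/(s² + 25)) = L{1}·L{7·sin(5t)}. So f(t) = 1*(7·sin(5t)) = ∫₀ᵗ 7·sin(5τ) dτ

Final answer: ∫₀ᵗ 7·sin(5τ) dτ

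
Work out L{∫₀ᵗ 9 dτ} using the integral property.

L{∫₀ᵗ f(τ)dτ} = F(s)/s with f(t) = 9. F(s) = 9/s, so L{∫₀ᵗ 9 dτ} = (9/s)/s = 9/s². (Check: ∫₀ᵗ 9 dτ = 9t.)

Final answer: 9/s²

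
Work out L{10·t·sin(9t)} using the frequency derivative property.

L{sin(9t)} = 9/(s² + 81). By L{t·f(t)} = -F'(s): -d/ds[9/(s² + 81)] = -(9)·(-2s)/(s² + 81)² = 18s/(s² + 81)². Then L{10·t·sin(9t)} = 10·18s/(s² + 81)² = 180s/(s² + 81)²

Final answer: 180s/(s² + 81)²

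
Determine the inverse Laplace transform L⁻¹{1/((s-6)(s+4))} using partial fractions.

Decompose: A/(s-6) + B/(s+4). A = 1/10, B = -1/10. f(t) = (e^(6t) - e^(-4t))/10

Final answer: (e^(6t) - e^(-4t))/10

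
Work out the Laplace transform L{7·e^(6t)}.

L{e^(at)} = 1/(s-a), so L{e^(6t)} = 1/(s-6). Then L{7·e^(6t)} = 7/(s-6)

Final answer: 7/(s-6)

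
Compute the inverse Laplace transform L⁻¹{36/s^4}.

L⁻¹{n!/s^(n+1)} = t^n with n=3. So L⁻¹{6/s^4} = t^3, and L⁻¹{36/s^4} = (36/6)·t^3 = 6·t^3

Final answer: 6·t^3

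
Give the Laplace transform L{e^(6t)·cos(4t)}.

L{e^(at)·cos(ωt)} = (s-a)/((s-a)² + ω²), so L{e^(6t)·cos(4t)} = (s-6)/((s-6)² + 16)

Final answer: (s-6)/((s-6)² + 16)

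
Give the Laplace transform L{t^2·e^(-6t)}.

L{t^n·e^(at)} = n!/(s-a)^(n+1), so L{t^2·e^(-6t)} = 2/(s+6)^3

Final answer: 2/(s+6)^3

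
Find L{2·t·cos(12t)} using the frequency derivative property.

L{cos(12t)} = s/(s² + 144). Derivative: d/ds[s/(s² + 144)] = [(s² + 144) - s·2s]/(s² + 144)² = (144 - s²)/(s² + 144)². So L{t·cos(12t)} = -F'(s) = (s² - 144)/(s² + 144)². Then L{2·t·cos(12t)} = 2·(s² - 144)/(s² + 144)²

Final answer: 2·(s² - 144)/(s² + 144)²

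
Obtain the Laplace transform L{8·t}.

L{t^n} = n!/s^(n+1), so L{t} = 1/s^2. Then L{8·t} = 8·1/s^2 = 8/s^2

Final answer: 8/s^2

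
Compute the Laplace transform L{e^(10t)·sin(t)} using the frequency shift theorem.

Frequency shift: L{e^(at)f(t)} = F(s-a). L{e^(10t)·sin(t)} = 1/((s-10)² + 1)

Final answer: 1/((s-10)² + 1)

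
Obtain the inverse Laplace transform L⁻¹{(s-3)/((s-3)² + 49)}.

Using frequency shift, L⁻¹{(s-3)/((s-3)² + 49)} = e^(3t)·cos(7t)

Final answer: e^(3t)·cos(7t)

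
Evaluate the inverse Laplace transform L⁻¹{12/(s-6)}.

L⁻¹{1/(s-a)} = e^(at), so L⁻¹{1/(s-6)} = e^(6t), and L⁻¹{12/(s-6)} = 12·e^(6t)

Final answer: 12·e^(6t)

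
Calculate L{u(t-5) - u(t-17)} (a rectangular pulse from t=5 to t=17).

L{u(t-a)} = e^(-as)/s. L{u(t-5) - u(t-17)} = (e^(-5s) - e^(-17s))/s

Final answer: (e^(-5s) - e^(-17s))/s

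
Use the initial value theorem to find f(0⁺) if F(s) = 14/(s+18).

f(0⁺) = lim_{s→∞} s·14/(s+18) = lim_{s→∞} 14s/(s+18) = 14

Final answer: 14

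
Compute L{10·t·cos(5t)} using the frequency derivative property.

L{cos(5t)} = s/(s² + 25). Derivative: d/ds[s/(s² + 25)] = [(s² + 25) - s·2s]/(s² + 25)² = (25 - s²)/(s² + 25)². So L{t·cos(5t)} = -F'(s) = (s² - 25)/(s² + 25)². Then L{10·t·cos(5t)} = 10·(s² - 25)/(s² + 25)²

Final answer: 10·(s² - 25)/(s² + 25)²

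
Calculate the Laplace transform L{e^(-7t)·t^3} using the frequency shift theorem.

L{e^(at)·t^n} = n!/(s-a)^(n+1), so L{e^(-7t)·t^3} = 6/(s+7)^4

Final answer: 6/(s+7)^4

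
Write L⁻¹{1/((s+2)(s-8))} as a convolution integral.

1/((s+2)(s-8)) = (1/(s+2))·(1/(s-8)) = L{e^(-2t)}·L{e^(8t)}. So f(t) = e^(-2t)*e^(8t) = ∫₀ᵗ e^(-2τ)·e^(8(t-τ)) dτ

Final answer: ∫₀ᵗ e^(-2τ)·e^(8(t-τ)) dτ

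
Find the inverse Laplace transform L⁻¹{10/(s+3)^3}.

L⁻¹{n!/(s-a)^(n+1)} = t^n·e^(at) with n=2, a=-3. So L⁻¹{2/(s+3)^3} = t^2·e^(-3t), and L⁻¹{10/(s+3)^3} = (10/2)·t^2·e^(-3t) = 5·t^2·e^(-3t)

Final answer: 5·t^2·e^(-3t)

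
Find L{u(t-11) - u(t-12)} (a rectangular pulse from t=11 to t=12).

L{u(t-a)} = e^(-as)/s. L{u(t-11) - u(t-12)} = (e^(-11s) - e^(-12s))/s

Final answer: (e^(-11s) - e^(-12s))/s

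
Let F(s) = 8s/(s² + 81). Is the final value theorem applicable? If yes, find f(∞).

The final value theorem requires all poles of sF(s) in the left half-plane. sF(s) = 8s²/(s² + 81) has poles at s = ±9i (imaginary axis). Theorem does NOT apply (oscillatory system).

Final answer: Not applicable (oscillatory)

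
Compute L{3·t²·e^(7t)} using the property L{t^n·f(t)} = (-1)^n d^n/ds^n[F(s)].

L{e^(7t)} = 1/(s-7). d/ds[1/(s-7)] = -1/(s-7)². d²/ds²[1/(s-7)] = 2/(s-7)³. So L{t²·e^(7t)} = (-1)² · 2/(s-7)³ = 2/(s-7)³. Then L{3·t²·e^(7t)} = 3·2/(s-7)³ = 6/(s-7)³

Final answer: 6/(s-7)³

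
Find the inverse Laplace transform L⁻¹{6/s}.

L⁻¹{c/s} = c, so L⁻¹{6/s} = 6

Final answer: 6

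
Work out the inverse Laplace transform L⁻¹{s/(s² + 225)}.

L⁻¹{s/(s² + 225)} = cos(15t)

Final answer: cos(15t)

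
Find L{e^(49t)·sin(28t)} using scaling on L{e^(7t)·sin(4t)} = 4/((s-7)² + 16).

Scaling with a=7: L{e^(49t)·sin(28t)} = (1/7) · 4/((s/7-7)² + 16). Simplifying: 28/((s-49)² + 784)

Final answer: 28/((s-49)² + 784)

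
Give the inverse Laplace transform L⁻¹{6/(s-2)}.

L⁻¹{1/(s-a)} = e^(at), so L⁻¹{1/(s-2)} = e^(2t), and L⁻¹{6/(s-2)} = 6·e^(2t)

Final answer: 6·e^(2t)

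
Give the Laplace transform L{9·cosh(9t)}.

L{cosh(ωt)} = s/(s² - ω²), so L{cosh(9t)} = s/(s² - 81). Then L{9·cosh(9t)} = 9·s/(s² - 81) = 9s/(s² - 81)

Final answer: 9s/(s² - 81)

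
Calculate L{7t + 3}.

L{7t + 3} = 7·L{t} + 3·L{1} = 7/s² + 3/s

Final answer: 7/s² + 3/s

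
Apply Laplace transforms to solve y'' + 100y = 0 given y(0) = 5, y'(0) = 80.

L{y''} + 100L{y} = 0. s²Y - 5s - 80 + 100Y = 0. Y(s² + 100) = 5s + 80. Y = (5s + 80)/(s² + 100). Inverting: y(t) = 5cos(10t) + 8sin(10t)

Final answer: y(t) = 5cos(10t) + 8sin(10t)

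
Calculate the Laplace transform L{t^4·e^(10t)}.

L{t^n·e^(at)} = n!/(s-a)^(n+1), so L{t^4·e^(10t)} = 24/(s-10)^5

Final answer: 24/(s-10)^5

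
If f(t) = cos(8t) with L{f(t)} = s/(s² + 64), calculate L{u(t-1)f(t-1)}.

Time shift theorem: L{u(t-a)f(t-a)} = e^(-as)F(s). Here a=1, F(s) = s/(s² + 64), so L{u(t-1)f(t-1)} = e^(-s)·s/(s² + 64)

Final answer: e^(-s)·s/(s² + 64)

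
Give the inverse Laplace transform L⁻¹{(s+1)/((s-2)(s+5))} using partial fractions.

Using partial fractions, f(t) = (3e^(2t) + 4e^(-5t))/7

Final answer: (3e^(2t) + 4e^(-5t))/7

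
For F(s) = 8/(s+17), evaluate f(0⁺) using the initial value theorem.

f(0⁺) = lim_{s→∞} s·8/(s+17) = lim_{s→∞} 8s/(s+17) = 8

Final answer: 8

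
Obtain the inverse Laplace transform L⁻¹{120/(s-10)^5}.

L⁻¹{n!/(s-a)^(n+1)} = t^n·e^(at) with n=4, a=10. So L⁻¹{24/(s-10)^5} = t^4·e^(10t), and L⁻¹{120/(s-10)^5} = (120/24)·t^4·e^(10t) = 5·t^4·e^(10t)

Final answer: 5·t^4·e^(10t)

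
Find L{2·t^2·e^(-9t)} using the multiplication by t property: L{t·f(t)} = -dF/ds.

Using L{t^n·e^(at)} = n!/(s-a)^(n+1), L{t^2·e^(-9t)} = 2/(s+9)^3, so L{2·t^2·e^(-9t)} = 2·2/(s+9)^3 = 4/(s+9)^3

Final answer: 4/(s+9)^3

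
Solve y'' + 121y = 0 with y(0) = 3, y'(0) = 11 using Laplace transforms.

L{y''} + 121L{y} = 0. s²Y - 3s - 11 + 121Y = 0. Y(s² + 121) = 3s + 11. Y = (3s + 11)/(s² + 121). Inverting: y(t) = 3cos(11t) + sin(11t)

Final answer: y(t) = 3cos(11t) + sin(11t)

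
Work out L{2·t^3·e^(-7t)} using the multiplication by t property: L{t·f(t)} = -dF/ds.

Using L{t^n·e^(at)} = n!/(s-a)^(n+1), L{t^3·e^(-7t)} = 6/(s+7)^4, so L{2·t^3·e^(-7t)} = 2·6/(s+7)^4 = 12/(s+7)^4

Final answer: 12/(s+7)^4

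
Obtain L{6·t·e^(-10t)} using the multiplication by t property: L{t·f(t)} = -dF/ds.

Using L{t^n·e^(at)} = n!/(s-a)^(n+1), L{t·e^(-10t)} = 1/(s+10)^2, so L{6·t·e^(-10t)} = 6·1/(s+10)^2 = 6/(s+10)^2

Final answer: 6/(s+10)^2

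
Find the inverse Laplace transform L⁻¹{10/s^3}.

L⁻¹{n!/s^(n+1)} = t^n with n=2. So L⁻¹{2/s^3} = t^2, and L⁻¹{10/s^3} = (10/2)·t^2 = 5·t^2

Final answer: 5·t^2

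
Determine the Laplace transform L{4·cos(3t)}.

L{cos(ωt)} = s/(s² + ω²), so L{cos(3t)} = s/(s² + 9). Then L{4·cos(3t)} = 4·s/(s² + 9) = 4s/(s² + 9)

Final answer: 4s/(s² + 9)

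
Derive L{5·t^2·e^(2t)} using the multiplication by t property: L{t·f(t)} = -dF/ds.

Using L{t^n·e^(at)} = n!/(s-a)^(n+1), L{t^2·e^(2t)} = 2/(s-2)^3, so L{5·t^2·e^(2t)} = 5·2/(s-2)^3 = 10/(s-2)^3

Final answer: 10/(s-2)^3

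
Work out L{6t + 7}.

L{6t + 7} = 6·L{t} + 7·L{1} = 6/s² + 7/s

Final answer: 6/s² + 7/s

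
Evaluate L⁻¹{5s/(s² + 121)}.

This is the form c·s/(s² + a²) with a = 11, c = 5. L⁻¹ = 5·cos(11t)

Final answer: 5·cos(11t)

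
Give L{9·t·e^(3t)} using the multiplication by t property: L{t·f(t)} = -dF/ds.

Using L{t^n·e^(at)} = n!/(s-a)^(n+1), L{t·e^(3t)} = 1/(s-3)^2, so L{9·t·e^(3t)} = 9·1/(s-3)^2 = 9/(s-3)^2

Final answer: 9/(s-3)^2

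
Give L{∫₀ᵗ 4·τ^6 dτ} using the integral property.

L{∫₀ᵗ f(τ)dτ} = F(s)/s with f(t) = 4t^6. F(s) = 2880/s^7, so L{∫₀ᵗ 4·τ^6 dτ} = (2880/s^7)/s = 2880/s^8. (Check: ∫₀ᵗ 4·τ^6 dτ = 4t^7/7.)

Final answer: 2880/s^8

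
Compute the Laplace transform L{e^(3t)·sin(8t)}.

L{e^(at)·sin(ωt)} = ω/((s-a)² + ω²), so L{e^(3t)·sin(8t)} = 8/((s-3)² + 64)

Final answer: 8/((s-3)² + 64)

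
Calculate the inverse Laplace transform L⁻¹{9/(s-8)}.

L⁻¹{1/(s-a)} = e^(at), so L⁻¹{1/(s-8)} = e^(8t), and L⁻¹{9/(s-8)} = 9·e^(8t)

Final answer: 9·e^(8t)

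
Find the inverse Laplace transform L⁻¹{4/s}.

L⁻¹{c/s} = c, so L⁻¹{4/s} = 4

Final answer: 4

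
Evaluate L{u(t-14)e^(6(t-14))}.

u(t-a)f(t-a) with f(t)=e^(6t). L{e^(6t)} = 1/(s-6). By time shift: e^(-14s)/(s-6)

Final answer: e^(-14s)/(s-6)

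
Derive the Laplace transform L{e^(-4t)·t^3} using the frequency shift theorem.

L{e^(at)·t^n} = n!/(s-a)^(n+1), so L{e^(-4t)·t^3} = 6/(s+4)^4

Final answer: 6/(s+4)^4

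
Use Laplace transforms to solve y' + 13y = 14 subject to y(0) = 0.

sY + 13Y = 14/s. Y = 14/(s(s+13)). Partial fractions: Y = 14/13/s - 14/13/(s+13)

Final answer: y(t) = 14/13(1 - e^(-13t))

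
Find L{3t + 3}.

L{3t + 3} = 3·L{t} + 3·L{1} = 3/s² + 3/s

Final answer: 3/s² + 3/s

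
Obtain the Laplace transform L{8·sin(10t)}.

L{sin(ωt)} = ω/(s² + ω²), so L{sin(10t)} = 10/(s² + 100). Then L{8·sin(10t)} = 8·10/(s² + 100) = 80/(s² + 100)

Final answer: 80/(s² + 100)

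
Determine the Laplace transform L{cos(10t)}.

L{cos(ωt)} = s/(s² + ω²), so L{cos(10t)} = s/(s² + 100)

Final answer: s/(s² + 100)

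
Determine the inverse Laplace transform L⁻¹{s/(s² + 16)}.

L⁻¹{s/(s² + 16)} = cos(4t)

Final answer: cos(4t)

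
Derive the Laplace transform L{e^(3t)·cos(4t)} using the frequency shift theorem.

Frequency shift: L{e^(at)f(t)} = F(s-a). L{e^(3t)·cos(4t)} = (s-3)/((s-3)² + 16)

Final answer: (s-3)/((s-3)² + 16)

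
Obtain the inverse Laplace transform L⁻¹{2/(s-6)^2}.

L⁻¹{n!/(s-a)^(n+1)} = t^n·e^(at) with n=1, a=6. So L⁻¹{1/(s-6)^2} = t·e^(6t), and L⁻¹{2/(s-6)^2} = (2/1)·t·e^(6t) = 2·t·e^(6t)

Final answer: 2·t·e^(6t)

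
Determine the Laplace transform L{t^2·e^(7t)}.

L{t^n·e^(at)} = n!/(s-a)^(n+1), so L{t^2·e^(7t)} = 2/(s-7)^3

Final answer: 2/(s-7)^3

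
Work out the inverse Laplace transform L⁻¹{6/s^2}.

L⁻¹{n!/s^(n+1)} = t^n with n=1. So L⁻¹{1/s^2} = t, and L⁻¹{6/s^2} = (6/1)·t = 6·t

Final answer: 6·t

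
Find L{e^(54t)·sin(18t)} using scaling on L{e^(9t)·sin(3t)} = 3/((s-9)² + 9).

Scaling with a=6: L{e^(54t)·sin(18t)} = (1/6) · 3/((s/6-9)² + 9). Simplifying: 18/((s-54)² + 324)

Final answer: 18/((s-54)² + 324)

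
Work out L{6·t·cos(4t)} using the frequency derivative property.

L{cos(4t)} = s/(s² + 16). Derivative: d/ds[s/(s² + 16)] = [(s² + 16) - s·2s]/(s² + 16)² = (16 - s²)/(s² + 16)². So L{t·cos(4t)} = -F'(s) = (s² - 16)/(s² + 16)². Then L{6·t·cos(4t)} = 6·(s² - 16)/(s² + 16)²

Final answer: 6·(s² - 16)/(s² + 16)²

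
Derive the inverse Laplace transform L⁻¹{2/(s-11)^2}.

L⁻¹{n!/(s-a)^(n+1)} = t^n·e^(at) with n=1, a=11. So L⁻¹{1/(s-11)^2} = t·e^(11t), and L⁻¹{2/(s-11)^2} = (2/1)·t·e^(11t) = 2·t·e^(11t)

Final answer: 2·t·e^(11t)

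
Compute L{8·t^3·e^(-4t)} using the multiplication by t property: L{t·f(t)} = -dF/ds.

Using L{t^n·e^(at)} = n!/(s-a)^(n+1), L{t^3·e^(-4t)} = 6/(s+4)^4, so L{8·t^3·e^(-4t)} = 8·6/(s+4)^4 = 48/(s+4)^4

Final answer: 48/(s+4)^4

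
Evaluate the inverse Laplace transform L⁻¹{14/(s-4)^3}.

L⁻¹{n!/(s-a)^(n+1)} = t^n·e^(at) with n=2, a=4. So L⁻¹{2/(s-4)^3} = t^2·e^(4t), and L⁻¹{14/(s-4)^3} = (14/2)·t^2·e^(4t) = 7·t^2·e^(4t)

Final answer: 7·t^2·e^(4t)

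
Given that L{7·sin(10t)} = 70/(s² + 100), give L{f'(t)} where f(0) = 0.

L{f'(t)} = s·F(s) - f(0) = s·70/(s² + 100) - 0 = 70s/(s² + 100)

Final answer: 70s/(s² + 100)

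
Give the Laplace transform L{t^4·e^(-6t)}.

L{t^n·e^(at)} = n!/(s-a)^(n+1), so L{t^4·e^(-6t)} = 24/(s+6)^5

Final answer: 24/(s+6)^5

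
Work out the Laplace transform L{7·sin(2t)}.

L{sin(ωt)} = ω/(s² + ω²), so L{sin(2t)} = 2/(s² + 4). Then L{7·sin(2t)} = 7·2/(s² + 4) = 14/(s² + 4)

Final answer: 14/(s² + 4)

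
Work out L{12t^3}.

L{t^n} = n!/s^(n+1). So L{12t^3} = 12·3!/s^4 = 72/s^4

Final answer: 72/s^4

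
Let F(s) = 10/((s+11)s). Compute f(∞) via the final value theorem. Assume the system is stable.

f(∞) = lim_{s→0} sF(s) = lim_{s→0} 10/(s+11) = 10/11

Final answer: 10/11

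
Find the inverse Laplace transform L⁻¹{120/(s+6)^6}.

L⁻¹{n!/(s-a)^(n+1)} = t^n·e^(at), so L⁻¹{120/(s+6)^6} = t^5·e^(-6t)

Final answer: t^5·e^(-6t)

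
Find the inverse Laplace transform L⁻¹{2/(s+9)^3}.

L⁻¹{n!/(s-a)^(n+1)} = t^n·e^(at), so L⁻¹{2/(s+9)^3} = t^2·e^(-9t)

Final answer: t^2·e^(-9t)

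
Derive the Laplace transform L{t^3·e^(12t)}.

L{t^n·e^(at)} = n!/(s-a)^(n+1), so L{t^3·e^(12t)} = 6/(s-12)^4

Final answer: 6/(s-12)^4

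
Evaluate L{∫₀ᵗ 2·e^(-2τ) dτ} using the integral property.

L{∫₀ᵗ f(τ)dτ} = F(s)/s with F(s) = 2/(s+2), so L{∫₀ᵗ 2·e^(-2τ) dτ} = 2/(s(s+2))

Final answer: 2/(s(s+2))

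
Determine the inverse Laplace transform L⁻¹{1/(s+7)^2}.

L⁻¹{n!/(s-a)^(n+1)} = t^n·e^(at), so L⁻¹{1/(s+7)^2} = t·e^(-7t)

Final answer: t·e^(-7t)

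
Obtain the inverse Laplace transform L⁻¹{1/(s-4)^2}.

L⁻¹{n!/(s-a)^(n+1)} = t^n·e^(at), so L⁻¹{1/(s-4)^2} = t·e^(4t)

Final answer: t·e^(4t)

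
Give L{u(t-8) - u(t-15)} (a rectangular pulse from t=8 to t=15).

L{u(t-a)} = e^(-as)/s. L{u(t-8) - u(t-15)} = (e^(-8s) - e^(-15s))/s

Final answer: (e^(-8s) - e^(-15s))/s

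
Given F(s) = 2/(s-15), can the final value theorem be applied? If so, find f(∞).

sF(s) = 2s/(s-15) has a pole at s = 15 in the right half-plane. Theorem does NOT apply (unstable system; f(t) = 2·e^(15t) grows without bound).

Final answer: Not applicable (unstable)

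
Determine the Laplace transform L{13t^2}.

L{13t^2} = 13 · L{t^2} = 13 · 2/s^3 = 26/s^3

Final answer: 26/s^3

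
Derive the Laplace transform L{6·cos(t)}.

L{cos(ωt)} = s/(s² + ω²), so L{cos(t)} = s/(s² + 1). Then L{6·cos(t)} = 6·s/(s² + 1) = 6s/(s² + 1)

Final answer: 6s/(s² + 1)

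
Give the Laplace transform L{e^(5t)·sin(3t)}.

L{e^(at)·sin(ωt)} = ω/((s-a)² + ω²), so L{e^(5t)·sin(3t)} = 3/((s-5)² + 9)

Final answer: 3/((s-5)² + 9)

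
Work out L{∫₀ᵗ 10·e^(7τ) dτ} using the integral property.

L{∫₀ᵗ f(τ)dτ} = F(s)/s with F(s) = 10/(s-7), so L{∫₀ᵗ 10·e^(7τ) dτ} = 10/(s(s-7))

Final answer: 10/(s(s-7))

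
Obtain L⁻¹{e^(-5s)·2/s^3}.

L⁻¹{2/s^3} = t^2. By the time shift theorem, L⁻¹{e^(-as)F(s)} = u(t-a)f(t-a) with a=5, so L⁻¹{e^(-5s)·2/s^3} = u(t-5)·(t-5)^2

Final answer: u(t-5)·(t-5)^2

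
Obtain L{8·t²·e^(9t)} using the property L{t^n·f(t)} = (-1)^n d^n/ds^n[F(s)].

L{e^(9t)} = 1/(s-9). d/ds[1/(s-9)] = -1/(s-9)². d²/ds²[1/(s-9)] = 2/(s-9)³. So L{t²·e^(9t)} = (-1)² · 2/(s-9)³ = 2/(s-9)³. Then L{8·t²·e^(9t)} = 8·2/(s-9)³ = 16/(s-9)³

Final answer: 16/(s-9)³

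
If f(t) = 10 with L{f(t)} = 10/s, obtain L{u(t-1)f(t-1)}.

Time shift theorem: L{u(t-a)f(t-a)} = e^(-as)F(s). Here a=1, F(s) = 10/s, so L{u(t-1)f(t-1)} = e^(-s)·10/s

Final answer: e^(-s)·10/s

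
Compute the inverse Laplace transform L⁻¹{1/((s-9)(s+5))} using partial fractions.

Decompose: A/(s-9) + B/(s+5). A = 1/14, B = -1/14. f(t) = (e^(9t) - e^(-5t))/14

Final answer: (e^(9t) - e^(-5t))/14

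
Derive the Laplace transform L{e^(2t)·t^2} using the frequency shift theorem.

L{e^(at)·t^n} = n!/(s-a)^(n+1), so L{e^(2t)·t^2} = 2/(s-2)^3

Final answer: 2/(s-2)^3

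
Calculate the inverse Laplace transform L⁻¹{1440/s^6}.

L⁻¹{n!/s^(n+1)} = t^n with n=5. So L⁻¹{120/s^6} = t^5, and L⁻¹{1440/s^6} = (1440/120)·t^5 = 12·t^5

Final answer: 12·t^5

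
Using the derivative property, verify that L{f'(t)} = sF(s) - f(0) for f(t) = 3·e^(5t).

f'(t) = 15e^(5t). Direct: L{f'(t)} = 15/(s-5). Property: s·3/(s-5) - 3 = (3s - 3(s-5))/(s-5) = 15/(s-5). ✓

Final answer: 15/(s-5)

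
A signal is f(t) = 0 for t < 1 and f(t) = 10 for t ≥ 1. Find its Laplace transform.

f(t) = 10·u(t-1). L{u(t-1)} = e^(-s)/s, so L{f(t)} = 10·e^(-s)/s

Final answer: 10·e^(-s)/s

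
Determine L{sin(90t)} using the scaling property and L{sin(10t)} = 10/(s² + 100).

Using L{f(at)} = (1/a)F(s/a) with a=9: L{sin(90t)} = (1/9) · 10/((s/9)² + 100) = (1/9) · 10·81/(s² + 8100) = 90/(s² + 8100)

Final answer: 90/(s² + 8100)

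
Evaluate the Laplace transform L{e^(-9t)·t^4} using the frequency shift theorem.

L{e^(at)·t^n} = n!/(s-a)^(n+1), so L{e^(-9t)·t^4} = 24/(s+9)^5

Final answer: 24/(s+9)^5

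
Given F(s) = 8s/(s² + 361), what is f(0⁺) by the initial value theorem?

f(0⁺) = lim_{s→∞} s·8s/(s² + 361) = lim_{s→∞} 8s²/(s² + 361) = 8

Final answer: 8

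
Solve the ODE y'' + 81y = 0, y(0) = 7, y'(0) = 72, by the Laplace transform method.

L{y''} + 81L{y} = 0. s²Y - 7s - 72 + 81Y = 0. Y(s² + 81) = 7s + 72. Y = (7s + 72)/(s² + 81). Inverting: y(t) = 7cos(9t) + 8sin(9t)

Final answer: y(t) = 7cos(9t) + 8sin(9t)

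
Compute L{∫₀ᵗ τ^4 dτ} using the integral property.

L{∫₀ᵗ f(τ)dτ} = F(s)/s with f(t) = t^4. F(s) = 24/s^5, so L{∫₀ᵗ τ^4 dτ} = (24/s^5)/s = 24/s^6. (Check: ∫₀ᵗ τ^4 dτ = t^5/5.)

Final answer: 24/s^6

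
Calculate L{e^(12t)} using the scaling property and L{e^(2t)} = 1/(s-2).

Using L{f(at)} = (1/a)F(s/a) with a=6 and f(t) = e^(2t): L{e^(12t)} = (1/6) · 1/((s/6)-2) = (1/6) · 6/(s-12) = 1/(s-12)

Final answer: 1/(s-12)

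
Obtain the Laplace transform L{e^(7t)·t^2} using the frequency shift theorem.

L{e^(at)·t^n} = n!/(s-a)^(n+1), so L{e^(7t)·t^2} = 2/(s-7)^3

Final answer: 2/(s-7)^3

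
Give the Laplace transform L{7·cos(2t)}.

L{cos(ωt)} = s/(s² + ω²), so L{cos(2t)} = s/(s² + 4). Then L{7·cos(2t)} = 7·s/(s² + 4) = 7s/(s² + 4)

Final answer: 7s/(s² + 4)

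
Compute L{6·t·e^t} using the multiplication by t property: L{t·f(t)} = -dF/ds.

Using L{t^n·e^(at)} = n!/(s-a)^(n+1), L{t·e^t} = 1/(s-1)^2, so L{6·t·e^t} = 6·1/(s-1)^2 = 6/(s-1)^2

Final answer: 6/(s-1)^2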